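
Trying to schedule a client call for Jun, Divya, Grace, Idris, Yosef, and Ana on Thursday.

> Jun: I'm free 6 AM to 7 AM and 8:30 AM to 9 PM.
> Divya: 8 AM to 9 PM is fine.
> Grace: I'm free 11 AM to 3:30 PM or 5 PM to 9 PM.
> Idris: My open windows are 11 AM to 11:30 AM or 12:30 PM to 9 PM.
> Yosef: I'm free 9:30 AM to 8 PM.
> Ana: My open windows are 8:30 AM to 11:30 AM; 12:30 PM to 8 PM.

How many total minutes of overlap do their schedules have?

Jun ∩ Divya: 08:30-21:00.
Jun ∩ Divya ∩ Grace: 11:00-15:30, 17:00-21:00.
Jun ∩ Divya ∩ Grace ∩ Idris: 11:00-11:30, 12:30-15:30, 17:00-21:00.
Jun ∩ Divya ∩ Grace ∩ Idris ∩ Yosef: 11:00-11:30, 12:30-15:30, 17:00-20:00.
Jun ∩ Divya ∩ Grace ∩ Idris ∩ Yosef ∩ Ana: 11:00-11:30, 12:30-15:30, 17:00-20:00.
Summing the common windows: 30 + 180 + 180 = 390 minutes.

390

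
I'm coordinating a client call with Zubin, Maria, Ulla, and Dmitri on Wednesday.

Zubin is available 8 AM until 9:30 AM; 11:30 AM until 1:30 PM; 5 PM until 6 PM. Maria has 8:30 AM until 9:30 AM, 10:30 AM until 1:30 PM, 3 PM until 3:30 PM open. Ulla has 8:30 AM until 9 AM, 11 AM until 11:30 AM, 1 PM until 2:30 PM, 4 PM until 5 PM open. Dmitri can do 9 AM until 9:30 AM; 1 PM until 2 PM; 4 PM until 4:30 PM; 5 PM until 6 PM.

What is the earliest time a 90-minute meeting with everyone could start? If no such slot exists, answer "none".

Zubin ∩ Maria: 08:30-09:30, 11:30-13:30.
Zubin ∩ Maria ∩ Ulla: 08:30-09:00, 13:00-13:30.
Zubin ∩ Maria ∩ Ulla ∩ Dmitri: 13:00-13:30.
No common window is at least 90 minutes long.

none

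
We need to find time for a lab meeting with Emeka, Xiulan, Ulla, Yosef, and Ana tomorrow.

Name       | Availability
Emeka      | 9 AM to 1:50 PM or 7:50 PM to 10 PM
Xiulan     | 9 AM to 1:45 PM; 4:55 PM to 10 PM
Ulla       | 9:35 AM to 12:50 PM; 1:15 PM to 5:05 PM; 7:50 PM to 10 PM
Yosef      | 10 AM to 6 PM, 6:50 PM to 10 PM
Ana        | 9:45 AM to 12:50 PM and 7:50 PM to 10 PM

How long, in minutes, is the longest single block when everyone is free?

Emeka ∩ Xiulan: 09:00-13:45, 19:50-22:00.
Emeka ∩ Xiulan ∩ Ulla: 09:35-12:50, 13:15-13:45, 19:50-22:00.
Emeka ∩ Xiulan ∩ Ulla ∩ Yosef: 10:00-12:50, 13:15-13:45, 19:50-22:00.
Emeka ∩ Xiulan ∩ Ulla ∩ Yosef ∩ Ana: 10:00-12:50, 19:50-22:00.
The longest is 10:00-12:50 at 170 minutes.

170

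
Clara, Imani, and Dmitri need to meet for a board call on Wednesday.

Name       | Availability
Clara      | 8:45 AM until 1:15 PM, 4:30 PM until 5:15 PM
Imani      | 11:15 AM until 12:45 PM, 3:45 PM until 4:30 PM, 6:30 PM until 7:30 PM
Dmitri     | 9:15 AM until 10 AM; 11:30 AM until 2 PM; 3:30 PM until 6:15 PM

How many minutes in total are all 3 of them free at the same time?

Clara ∩ Imani: 11:15-12:45.
Clara ∩ Imani ∩ Dmitri: 11:30-12:45.
Those are the intersection windows.
That's a single block of 75 minutes.

75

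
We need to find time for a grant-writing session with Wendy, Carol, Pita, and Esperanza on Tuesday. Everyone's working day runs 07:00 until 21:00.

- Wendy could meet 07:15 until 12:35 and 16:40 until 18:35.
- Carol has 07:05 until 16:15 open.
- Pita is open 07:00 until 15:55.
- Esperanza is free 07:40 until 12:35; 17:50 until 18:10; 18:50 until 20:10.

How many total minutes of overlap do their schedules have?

Wendy ∩ Carol: 07:15-12:35.
Wendy ∩ Carol ∩ Pita: 07:15-12:35.
Wendy ∩ Carol ∩ Pita ∩ Esperanza: 07:40-12:35.
That's a single block of 295 minutes.

295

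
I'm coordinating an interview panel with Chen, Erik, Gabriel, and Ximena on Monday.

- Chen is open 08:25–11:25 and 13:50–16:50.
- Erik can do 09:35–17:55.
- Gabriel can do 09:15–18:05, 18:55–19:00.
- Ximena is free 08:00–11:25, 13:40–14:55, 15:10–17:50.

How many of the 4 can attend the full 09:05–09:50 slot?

Chen and Ximena can make the full 09:05-09:50 slot — that's 2.

2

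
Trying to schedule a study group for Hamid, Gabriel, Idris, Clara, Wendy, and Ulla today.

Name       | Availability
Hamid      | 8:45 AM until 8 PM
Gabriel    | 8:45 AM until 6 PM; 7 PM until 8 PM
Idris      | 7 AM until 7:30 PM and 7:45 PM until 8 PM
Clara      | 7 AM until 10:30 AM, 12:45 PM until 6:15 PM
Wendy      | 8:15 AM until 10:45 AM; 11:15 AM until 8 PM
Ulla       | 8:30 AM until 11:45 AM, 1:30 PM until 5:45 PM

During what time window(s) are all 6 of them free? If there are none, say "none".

Hamid ∩ Gabriel: 08:45-18:00, 19:00-20:00.
Hamid ∩ Gabriel ∩ Idris: 08:45-18:00, 19:00-19:30, 19:45-20:00.
Hamid ∩ Gabriel ∩ Idris ∩ Clara: 08:45-10:30, 12:45-18:00.
Hamid ∩ Gabriel ∩ Idris ∩ Clara ∩ Wendy: 08:45-10:30, 12:45-18:00.
Hamid ∩ Gabriel ∩ Idris ∩ Clara ∩ Wendy ∩ Ulla: 08:45-10:30, 13:30-17:45.

08:45-10:30, 13:30-17:45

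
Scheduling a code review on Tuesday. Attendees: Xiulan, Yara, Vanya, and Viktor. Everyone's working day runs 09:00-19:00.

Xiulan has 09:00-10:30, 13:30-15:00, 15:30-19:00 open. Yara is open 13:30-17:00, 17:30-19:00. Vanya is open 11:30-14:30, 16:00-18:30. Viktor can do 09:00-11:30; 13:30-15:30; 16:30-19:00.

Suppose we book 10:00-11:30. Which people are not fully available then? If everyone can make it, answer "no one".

Xiulan: not fully free for 10:00-11:30. Yara: not fully free for 10:00-11:30. Vanya: not fully free for 10:00-11:30. Viktor: free for 10:00-11:30.

Vanya, Xiulan, Yara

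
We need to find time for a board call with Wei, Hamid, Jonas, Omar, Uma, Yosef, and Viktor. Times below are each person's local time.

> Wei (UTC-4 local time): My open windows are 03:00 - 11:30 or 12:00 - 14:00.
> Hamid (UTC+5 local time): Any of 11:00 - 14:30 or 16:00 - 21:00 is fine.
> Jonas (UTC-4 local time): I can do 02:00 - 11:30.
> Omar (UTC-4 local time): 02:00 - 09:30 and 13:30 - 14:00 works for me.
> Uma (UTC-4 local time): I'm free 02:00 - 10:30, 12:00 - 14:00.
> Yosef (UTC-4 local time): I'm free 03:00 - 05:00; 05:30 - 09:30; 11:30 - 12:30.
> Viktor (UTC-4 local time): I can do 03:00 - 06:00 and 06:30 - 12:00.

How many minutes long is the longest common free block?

Wei in UTC: 07:00-15:30, 16:00-18:00 (add 4h to convert from UTC-4).
Hamid in UTC: 06:00-09:30, 11:00-16:00 (subtract 5h to convert from UTC+5).
Jonas in UTC: 06:00-15:30 (add 4h to convert from UTC-4).
Omar in UTC: 06:00-13:30, 17:30-18:00 (add 4h to convert from UTC-4).
Uma in UTC: 06:00-14:30, 16:00-18:00 (add 4h to convert from UTC-4).
Yosef in UTC: 07:00-09:00, 09:30-13:30, 15:30-16:30 (add 4h to convert from UTC-4).
Viktor in UTC: 07:00-10:00, 10:30-16:00 (add 4h to convert from UTC-4).
Wei ∩ Hamid: 07:00-09:30, 11:00-15:30.
Wei ∩ Hamid ∩ Jonas: 07:00-09:30, 11:00-15:30.
Wei ∩ Hamid ∩ Jonas ∩ Omar: 07:00-09:30, 11:00-13:30.
Wei ∩ Hamid ∩ Jonas ∩ Omar ∩ Uma: 07:00-09:30, 11:00-13:30.
Wei ∩ Hamid ∩ Jonas ∩ Omar ∩ Uma ∩ Yosef: 07:00-09:00, 11:00-13:30.
Wei ∩ Hamid ∩ Jonas ∩ Omar ∩ Uma ∩ Yosef ∩ Viktor: 07:00-09:00, 11:00-13:30.
The longest is 11:00-13:30 at 150 minutes.

150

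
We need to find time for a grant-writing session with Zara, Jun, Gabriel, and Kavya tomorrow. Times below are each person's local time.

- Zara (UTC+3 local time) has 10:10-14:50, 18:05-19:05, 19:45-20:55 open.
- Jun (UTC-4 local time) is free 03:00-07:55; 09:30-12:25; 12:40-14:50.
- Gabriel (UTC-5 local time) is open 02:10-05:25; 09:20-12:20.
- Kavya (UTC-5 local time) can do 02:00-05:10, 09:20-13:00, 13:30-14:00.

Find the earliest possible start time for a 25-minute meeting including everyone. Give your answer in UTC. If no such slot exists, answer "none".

07:10

Zara in UTC: 07:10-11:50, 15:05-16:05, 16:45-17:55 (subtract 3h to convert from UTC+3).
Jun in UTC: 07:00-11:55, 13:30-16:25, 16:40-18:50 (add 4h to convert from UTC-4).
Gabriel in UTC: 07:10-10:25, 14:20-17:20 (add 5h to convert from UTC-5).
Kavya in UTC: 07:00-10:10, 14:20-18:00, 18:30-19:00 (add 5h to convert from UTC-5).
Zara ∩ Jun: 07:10-11:50, 15:05-16:05, 16:45-17:55.
Zara ∩ Jun ∩ Gabriel: 07:10-10:25, 15:05-16:05, 16:45-17:20.
Zara ∩ Jun ∩ Gabriel ∩ Kavya: 07:10-10:10, 15:05-16:05, 16:45-17:20.
So the common availability across everyone is 07:10-10:10, 15:05-16:05, 16:45-17:20.
The first common window of at least 25 minutes is 07:10-10:10, so the earliest start is 07:10.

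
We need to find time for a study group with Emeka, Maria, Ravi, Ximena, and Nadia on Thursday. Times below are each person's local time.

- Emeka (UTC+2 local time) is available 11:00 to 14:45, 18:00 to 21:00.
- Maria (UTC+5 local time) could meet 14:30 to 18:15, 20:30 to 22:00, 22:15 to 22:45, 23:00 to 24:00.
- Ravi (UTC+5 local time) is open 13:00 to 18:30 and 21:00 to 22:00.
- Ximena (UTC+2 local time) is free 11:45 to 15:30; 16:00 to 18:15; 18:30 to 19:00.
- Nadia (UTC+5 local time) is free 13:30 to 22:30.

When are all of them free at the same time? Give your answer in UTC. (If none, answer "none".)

Emeka in UTC: 09:00-12:45, 16:00-19:00 (subtract 2h to convert from UTC+2).
Maria in UTC: 09:30-13:15, 15:30-17:00, 17:15-17:45, 18:00-19:00 (subtract 5h to convert from UTC+5).
Ravi in UTC: 08:00-13:30, 16:00-17:00 (subtract 5h to convert from UTC+5).
Ximena in UTC: 09:45-13:30, 14:00-16:15, 16:30-17:00 (subtract 2h to convert from UTC+2).
Nadia in UTC: 08:30-17:30 (subtract 5h to convert from UTC+5).
Emeka ∩ Maria: 09:30-12:45, 16:00-17:00, 17:15-17:45, 18:00-19:00.
Emeka ∩ Maria ∩ Ravi: 09:30-12:45, 16:00-17:00.
Emeka ∩ Maria ∩ Ravi ∩ Ximena: 09:45-12:45, 16:00-16:15, 16:30-17:00.
Emeka ∩ Maria ∩ Ravi ∩ Ximena ∩ Nadia: 09:45-12:45, 16:00-16:15, 16:30-17:00.
So the common availability across everyone is 09:45-12:45, 16:00-16:15, 16:30-17:00.

09:45-12:45, 16:00-16:15, 16:30-17:00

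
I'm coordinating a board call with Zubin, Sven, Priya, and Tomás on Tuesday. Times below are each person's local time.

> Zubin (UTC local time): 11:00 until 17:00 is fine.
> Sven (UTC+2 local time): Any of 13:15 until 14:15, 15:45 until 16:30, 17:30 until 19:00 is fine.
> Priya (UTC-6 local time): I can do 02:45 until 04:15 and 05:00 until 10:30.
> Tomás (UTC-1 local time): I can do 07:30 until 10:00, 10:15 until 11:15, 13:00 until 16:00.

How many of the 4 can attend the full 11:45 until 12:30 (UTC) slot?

Zubin in UTC: 11:00-17:00.
Sven in UTC: 11:15-12:15, 13:45-14:30, 15:30-17:00 (subtract 2h to convert from UTC+2).
Priya in UTC: 08:45-10:15, 11:00-16:30 (add 6h to convert from UTC-6).
Tomás in UTC: 08:30-11:00, 11:15-12:15, 14:00-17:00 (add 1h to convert from UTC-1).
Zubin and Priya can make the full 11:45-12:30 slot — that's 2.

2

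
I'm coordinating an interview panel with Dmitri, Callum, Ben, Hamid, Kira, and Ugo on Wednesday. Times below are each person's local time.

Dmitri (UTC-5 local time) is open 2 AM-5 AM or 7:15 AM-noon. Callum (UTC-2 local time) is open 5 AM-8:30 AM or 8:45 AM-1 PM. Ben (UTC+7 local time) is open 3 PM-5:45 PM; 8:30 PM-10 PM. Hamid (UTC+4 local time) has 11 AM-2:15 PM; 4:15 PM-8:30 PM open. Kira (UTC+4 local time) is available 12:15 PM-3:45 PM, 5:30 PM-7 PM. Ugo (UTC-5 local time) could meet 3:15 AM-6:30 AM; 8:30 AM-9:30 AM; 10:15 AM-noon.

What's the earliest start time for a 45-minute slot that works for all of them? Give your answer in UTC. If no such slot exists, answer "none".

08:15

Dmitri in UTC: 07:00-10:00, 12:15-17:00 (add 5h to convert from UTC-5).
Callum in UTC: 07:00-10:30, 10:45-15:00 (add 2h to convert from UTC-2).
Ben in UTC: 08:00-10:45, 13:30-15:00 (subtract 7h to convert from UTC+7).
Hamid in UTC: 07:00-10:15, 12:15-16:30 (subtract 4h to convert from UTC+4).
Kira in UTC: 08:15-11:45, 13:30-15:00 (subtract 4h to convert from UTC+4).
Ugo in UTC: 08:15-11:30, 13:30-14:30, 15:15-17:00 (add 5h to convert from UTC-5).
Dmitri ∩ Callum: 07:00-10:00, 12:15-15:00.
Dmitri ∩ Callum ∩ Ben: 08:00-10:00, 13:30-15:00.
Dmitri ∩ Callum ∩ Ben ∩ Hamid: 08:00-10:00, 13:30-15:00.
Dmitri ∩ Callum ∩ Ben ∩ Hamid ∩ Kira: 08:15-10:00, 13:30-15:00.
Dmitri ∩ Callum ∩ Ben ∩ Hamid ∩ Kira ∩ Ugo: 08:15-10:00, 13:30-14:30.
The first common window of at least 45 minutes is 08:15-10:00, so the earliest start is 08:15.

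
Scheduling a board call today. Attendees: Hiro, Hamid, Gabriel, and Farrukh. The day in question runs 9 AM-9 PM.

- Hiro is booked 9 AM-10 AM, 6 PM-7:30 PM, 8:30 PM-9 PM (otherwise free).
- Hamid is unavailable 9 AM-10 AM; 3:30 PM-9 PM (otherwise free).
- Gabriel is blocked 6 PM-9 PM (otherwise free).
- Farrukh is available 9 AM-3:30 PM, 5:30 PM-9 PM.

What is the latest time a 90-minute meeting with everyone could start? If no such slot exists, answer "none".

14:00

Hiro free: 10:00-18:00, 19:30-20:30 (invert busy blocks within the working day).
Hamid free: 10:00-15:30 (invert busy blocks within the working day).
Gabriel free: 09:00-18:00 (invert busy blocks within the working day).
Farrukh free: 09:00-15:30, 17:30-21:00.
Hiro ∩ Hamid: 10:00-15:30.
Hiro ∩ Hamid ∩ Gabriel: 10:00-15:30.
Hiro ∩ Hamid ∩ Gabriel ∩ Farrukh: 10:00-15:30.
So the common availability across everyone is 10:00-15:30.
The last common window of at least 90 minutes is 10:00-15:30; a 90-minute meeting can start as late as 14:00 and still end by 15:30.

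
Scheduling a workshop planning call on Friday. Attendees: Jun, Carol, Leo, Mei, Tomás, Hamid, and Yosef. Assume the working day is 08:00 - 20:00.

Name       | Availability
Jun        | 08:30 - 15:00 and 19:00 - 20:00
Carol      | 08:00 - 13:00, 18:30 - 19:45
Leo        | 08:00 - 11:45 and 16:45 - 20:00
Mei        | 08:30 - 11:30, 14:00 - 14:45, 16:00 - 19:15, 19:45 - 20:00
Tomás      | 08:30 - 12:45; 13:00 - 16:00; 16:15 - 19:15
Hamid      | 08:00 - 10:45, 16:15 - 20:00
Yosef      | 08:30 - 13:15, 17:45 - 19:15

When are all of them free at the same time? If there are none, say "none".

08:30-10:45, 19:00-19:15

Jun ∩ Carol: 08:30-13:00, 19:00-19:45.
Jun ∩ Carol ∩ Leo: 08:30-11:45, 19:00-19:45.
Jun ∩ Carol ∩ Leo ∩ Mei: 08:30-11:30, 19:00-19:15.
Jun ∩ Carol ∩ Leo ∩ Mei ∩ Tomás: 08:30-11:30, 19:00-19:15.
Jun ∩ Carol ∩ Leo ∩ Mei ∩ Tomás ∩ Hamid: 08:30-10:45, 19:00-19:15.
Jun ∩ Carol ∩ Leo ∩ Mei ∩ Tomás ∩ Hamid ∩ Yosef: 08:30-10:45, 19:00-19:15.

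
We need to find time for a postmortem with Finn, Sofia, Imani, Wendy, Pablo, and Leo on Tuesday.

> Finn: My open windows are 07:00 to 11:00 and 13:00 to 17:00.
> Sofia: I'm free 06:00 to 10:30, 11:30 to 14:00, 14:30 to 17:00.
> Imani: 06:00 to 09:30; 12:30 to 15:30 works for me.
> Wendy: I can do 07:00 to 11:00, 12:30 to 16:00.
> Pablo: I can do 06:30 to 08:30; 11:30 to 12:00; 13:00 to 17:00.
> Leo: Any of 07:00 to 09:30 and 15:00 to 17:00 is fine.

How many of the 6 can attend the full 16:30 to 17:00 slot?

4

Finn, Sofia, Pablo, and Leo can make the full 16:30-17:00 slot — that's 4.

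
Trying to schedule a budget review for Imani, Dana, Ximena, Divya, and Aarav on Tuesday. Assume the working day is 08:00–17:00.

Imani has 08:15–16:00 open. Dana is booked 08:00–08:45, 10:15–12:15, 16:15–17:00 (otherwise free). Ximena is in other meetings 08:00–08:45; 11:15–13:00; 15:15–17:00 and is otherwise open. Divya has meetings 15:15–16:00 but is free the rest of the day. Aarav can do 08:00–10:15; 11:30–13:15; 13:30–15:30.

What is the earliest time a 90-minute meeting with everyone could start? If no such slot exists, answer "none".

Imani free: 08:15-16:00.
Dana free: 08:45-10:15, 12:15-16:15 (invert busy blocks within the working day).
Ximena free: 08:45-11:15, 13:00-15:15 (invert busy blocks within the working day).
Divya free: 08:00-15:15, 16:00-17:00 (invert busy blocks within the working day).
Aarav free: 08:00-10:15, 11:30-13:15, 13:30-15:30.
Imani ∩ Dana: 08:45-10:15, 12:15-16:00.
Imani ∩ Dana ∩ Ximena: 08:45-10:15, 13:00-15:15.
Imani ∩ Dana ∩ Ximena ∩ Divya: 08:45-10:15, 13:00-15:15.
Imani ∩ Dana ∩ Ximena ∩ Divya ∩ Aarav: 08:45-10:15, 13:00-13:15, 13:30-15:15.
Those are the intersection windows.
The first common window of at least 90 minutes is 08:45-10:15, so the earliest start is 08:45.

08:45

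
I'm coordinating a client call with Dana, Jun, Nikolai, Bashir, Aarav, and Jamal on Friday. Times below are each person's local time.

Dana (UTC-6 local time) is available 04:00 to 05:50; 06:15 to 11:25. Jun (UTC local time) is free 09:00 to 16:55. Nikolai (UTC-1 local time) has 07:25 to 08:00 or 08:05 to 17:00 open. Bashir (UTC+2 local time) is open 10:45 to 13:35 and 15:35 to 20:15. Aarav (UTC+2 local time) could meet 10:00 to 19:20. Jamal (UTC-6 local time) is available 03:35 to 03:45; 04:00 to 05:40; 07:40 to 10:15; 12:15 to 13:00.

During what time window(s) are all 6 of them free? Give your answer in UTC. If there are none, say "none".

Dana in UTC: 10:00-11:50, 12:15-17:25 (add 6h to convert from UTC-6).
Jun in UTC: 09:00-16:55.
Nikolai in UTC: 08:25-09:00, 09:05-18:00 (add 1h to convert from UTC-1).
Bashir in UTC: 08:45-11:35, 13:35-18:15 (subtract 2h to convert from UTC+2).
Aarav in UTC: 08:00-17:20 (subtract 2h to convert from UTC+2).
Jamal in UTC: 09:35-09:45, 10:00-11:40, 13:40-16:15, 18:15-19:00 (add 6h to convert from UTC-6).
Dana ∩ Jun: 10:00-11:50, 12:15-16:55.
Dana ∩ Jun ∩ Nikolai: 10:00-11:50, 12:15-16:55.
Dana ∩ Jun ∩ Nikolai ∩ Bashir: 10:00-11:35, 13:35-16:55.
Dana ∩ Jun ∩ Nikolai ∩ Bashir ∩ Aarav: 10:00-11:35, 13:35-16:55.
Dana ∩ Jun ∩ Nikolai ∩ Bashir ∩ Aarav ∩ Jamal: 10:00-11:35, 13:40-16:15.
So the common availability across everyone is 10:00-11:35, 13:40-16:15.

10:00-11:35, 13:40-16:15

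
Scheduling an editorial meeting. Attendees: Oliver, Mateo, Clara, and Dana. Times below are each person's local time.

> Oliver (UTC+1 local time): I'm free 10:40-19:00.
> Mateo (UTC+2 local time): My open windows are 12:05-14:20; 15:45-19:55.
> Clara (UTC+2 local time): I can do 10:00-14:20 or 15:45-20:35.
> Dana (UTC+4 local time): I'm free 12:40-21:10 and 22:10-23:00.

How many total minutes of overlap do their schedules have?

Oliver in UTC: 09:40-18:00 (subtract 1h to convert from UTC+1).
Mateo in UTC: 10:05-12:20, 13:45-17:55 (subtract 2h to convert from UTC+2).
Clara in UTC: 08:00-12:20, 13:45-18:35 (subtract 2h to convert from UTC+2).
Dana in UTC: 08:40-17:10, 18:10-19:00 (subtract 4h to convert from UTC+4).
Oliver ∩ Mateo: 10:05-12:20, 13:45-17:55.
Oliver ∩ Mateo ∩ Clara: 10:05-12:20, 13:45-17:55.
Oliver ∩ Mateo ∩ Clara ∩ Dana: 10:05-12:20, 13:45-17:10.
Those are the intersection windows.
Summing the common windows: 135 + 205 = 340 minutes.

340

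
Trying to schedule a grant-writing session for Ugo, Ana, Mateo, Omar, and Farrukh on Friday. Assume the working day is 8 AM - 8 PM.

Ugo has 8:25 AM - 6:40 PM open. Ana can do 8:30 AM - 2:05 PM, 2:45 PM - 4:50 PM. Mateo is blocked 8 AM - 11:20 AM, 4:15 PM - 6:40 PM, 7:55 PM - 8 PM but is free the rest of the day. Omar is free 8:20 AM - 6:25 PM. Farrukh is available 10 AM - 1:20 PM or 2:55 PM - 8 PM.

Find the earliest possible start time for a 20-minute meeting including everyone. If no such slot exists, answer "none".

11:20

Ugo free: 08:25-18:40.
Ana free: 08:30-14:05, 14:45-16:50.
Mateo free: 11:20-16:15, 18:40-19:55 (invert busy blocks within the working day).
Omar free: 08:20-18:25.
Farrukh free: 10:00-13:20, 14:55-20:00.
Ugo ∩ Ana: 08:30-14:05, 14:45-16:50.
Ugo ∩ Ana ∩ Mateo: 11:20-14:05, 14:45-16:15.
Ugo ∩ Ana ∩ Mateo ∩ Omar: 11:20-14:05, 14:45-16:15.
Ugo ∩ Ana ∩ Mateo ∩ Omar ∩ Farrukh: 11:20-13:20, 14:55-16:15.
The first common window of at least 20 minutes is 11:20-13:20, so the earliest start is 11:20.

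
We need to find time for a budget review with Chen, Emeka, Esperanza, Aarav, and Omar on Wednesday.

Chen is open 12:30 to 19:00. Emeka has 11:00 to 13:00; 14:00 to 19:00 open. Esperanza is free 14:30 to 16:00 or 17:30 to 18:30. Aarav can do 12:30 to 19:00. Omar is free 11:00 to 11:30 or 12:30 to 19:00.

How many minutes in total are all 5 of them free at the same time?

Chen ∩ Emeka: 12:30-13:00, 14:00-19:00.
Chen ∩ Emeka ∩ Esperanza: 14:30-16:00, 17:30-18:30.
Chen ∩ Emeka ∩ Esperanza ∩ Aarav: 14:30-16:00, 17:30-18:30.
Chen ∩ Emeka ∩ Esperanza ∩ Aarav ∩ Omar: 14:30-16:00, 17:30-18:30.
So the common availability across everyone is 14:30-16:00, 17:30-18:30.
Summing the common windows: 90 + 60 = 150 minutes.

150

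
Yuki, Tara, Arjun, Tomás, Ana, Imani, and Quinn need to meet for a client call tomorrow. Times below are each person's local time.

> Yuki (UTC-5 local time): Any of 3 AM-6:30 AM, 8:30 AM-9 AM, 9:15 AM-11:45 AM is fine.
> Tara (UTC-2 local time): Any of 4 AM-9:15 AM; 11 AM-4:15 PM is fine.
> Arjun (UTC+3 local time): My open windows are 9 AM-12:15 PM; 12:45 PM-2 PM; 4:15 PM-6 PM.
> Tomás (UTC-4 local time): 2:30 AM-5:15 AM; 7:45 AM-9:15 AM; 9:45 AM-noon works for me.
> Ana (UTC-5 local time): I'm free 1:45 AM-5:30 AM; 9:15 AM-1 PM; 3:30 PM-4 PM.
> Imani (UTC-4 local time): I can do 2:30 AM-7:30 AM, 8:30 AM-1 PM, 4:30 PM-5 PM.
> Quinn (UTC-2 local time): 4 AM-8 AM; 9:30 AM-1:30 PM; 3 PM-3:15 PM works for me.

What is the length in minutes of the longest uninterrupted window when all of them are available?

75

Yuki in UTC: 08:00-11:30, 13:30-14:00, 14:15-16:45 (add 5h to convert from UTC-5).
Tara in UTC: 06:00-11:15, 13:00-18:15 (add 2h to convert from UTC-2).
Arjun in UTC: 06:00-09:15, 09:45-11:00, 13:15-15:00 (subtract 3h to convert from UTC+3).
Tomás in UTC: 06:30-09:15, 11:45-13:15, 13:45-16:00 (add 4h to convert from UTC-4).
Ana in UTC: 06:45-10:30, 14:15-18:00, 20:30-21:00 (add 5h to convert from UTC-5).
Imani in UTC: 06:30-11:30, 12:30-17:00, 20:30-21:00 (add 4h to convert from UTC-4).
Quinn in UTC: 06:00-10:00, 11:30-15:30, 17:00-17:15 (add 2h to convert from UTC-2).
Yuki ∩ Tara: 08:00-11:15, 13:30-14:00, 14:15-16:45.
Yuki ∩ Tara ∩ Arjun: 08:00-09:15, 09:45-11:00, 13:30-14:00, 14:15-15:00.
Yuki ∩ Tara ∩ Arjun ∩ Tomás: 08:00-09:15, 13:45-14:00, 14:15-15:00.
Yuki ∩ Tara ∩ Arjun ∩ Tomás ∩ Ana: 08:00-09:15, 14:15-15:00.
Yuki ∩ Tara ∩ Arjun ∩ Tomás ∩ Ana ∩ Imani: 08:00-09:15, 14:15-15:00.
Yuki ∩ Tara ∩ Arjun ∩ Tomás ∩ Ana ∩ Imani ∩ Quinn: 08:00-09:15, 14:15-15:00.
Those are the intersection windows.
The longest is 08:00-09:15 at 75 minutes.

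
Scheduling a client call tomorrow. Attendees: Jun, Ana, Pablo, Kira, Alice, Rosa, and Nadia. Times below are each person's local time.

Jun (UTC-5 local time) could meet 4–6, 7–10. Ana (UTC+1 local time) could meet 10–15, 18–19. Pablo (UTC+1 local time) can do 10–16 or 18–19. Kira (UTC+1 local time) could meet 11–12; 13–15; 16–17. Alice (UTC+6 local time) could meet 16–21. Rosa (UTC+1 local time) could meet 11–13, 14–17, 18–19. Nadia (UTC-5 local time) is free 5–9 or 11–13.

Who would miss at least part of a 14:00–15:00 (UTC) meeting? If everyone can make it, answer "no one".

Jun in UTC: 09:00-11:00, 12:00-15:00 (add 5h to convert from UTC-5).
Ana in UTC: 09:00-14:00, 17:00-18:00 (subtract 1h to convert from UTC+1).
Pablo in UTC: 09:00-15:00, 17:00-18:00 (subtract 1h to convert from UTC+1).
Kira in UTC: 10:00-11:00, 12:00-14:00, 15:00-16:00 (subtract 1h to convert from UTC+1).
Alice in UTC: 10:00-15:00 (subtract 6h to convert from UTC+6).
Rosa in UTC: 10:00-12:00, 13:00-16:00, 17:00-18:00 (subtract 1h to convert from UTC+1).
Nadia in UTC: 10:00-14:00, 16:00-18:00 (add 5h to convert from UTC-5).
Jun: free for 14:00-15:00. Ana: not fully free for 14:00-15:00. Pablo: free for 14:00-15:00. Kira: not fully free for 14:00-15:00. Alice: free for 14:00-15:00. Rosa: free for 14:00-15:00. Nadia: not fully free for 14:00-15:00.

Ana, Kira, Nadia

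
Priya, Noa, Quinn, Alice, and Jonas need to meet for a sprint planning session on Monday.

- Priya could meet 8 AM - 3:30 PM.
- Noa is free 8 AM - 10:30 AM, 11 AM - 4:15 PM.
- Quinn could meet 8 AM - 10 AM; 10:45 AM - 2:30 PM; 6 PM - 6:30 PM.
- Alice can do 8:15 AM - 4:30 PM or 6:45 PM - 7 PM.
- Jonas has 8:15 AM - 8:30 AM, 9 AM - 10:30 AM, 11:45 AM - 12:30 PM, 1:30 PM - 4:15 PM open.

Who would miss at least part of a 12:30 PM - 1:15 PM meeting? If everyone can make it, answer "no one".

Priya: free for 12:30-13:15. Noa: free for 12:30-13:15. Quinn: free for 12:30-13:15. Alice: free for 12:30-13:15. Jonas: not fully free for 12:30-13:15.

Jonas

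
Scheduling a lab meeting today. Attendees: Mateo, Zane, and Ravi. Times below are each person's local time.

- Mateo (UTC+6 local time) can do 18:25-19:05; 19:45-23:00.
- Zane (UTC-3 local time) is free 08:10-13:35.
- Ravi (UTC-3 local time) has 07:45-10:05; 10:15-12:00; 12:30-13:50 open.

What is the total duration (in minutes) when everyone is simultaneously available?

Mateo in UTC: 12:25-13:05, 13:45-17:00 (subtract 6h to convert from UTC+6).
Zane in UTC: 11:10-16:35 (add 3h to convert from UTC-3).
Ravi in UTC: 10:45-13:05, 13:15-15:00, 15:30-16:50 (add 3h to convert from UTC-3).
Mateo ∩ Zane: 12:25-13:05, 13:45-16:35.
Mateo ∩ Zane ∩ Ravi: 12:25-13:05, 13:45-15:00, 15:30-16:35.
Those are the intersection windows.
Summing the common windows: 40 + 75 + 65 = 180 minutes.

180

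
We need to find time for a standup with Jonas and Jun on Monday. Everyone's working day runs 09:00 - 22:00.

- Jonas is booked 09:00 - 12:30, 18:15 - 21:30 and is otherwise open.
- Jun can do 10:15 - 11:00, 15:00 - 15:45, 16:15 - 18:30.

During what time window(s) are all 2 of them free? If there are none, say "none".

Jonas free: 12:30-18:15, 21:30-22:00 (invert busy blocks within the working day).
Jun free: 10:15-11:00, 15:00-15:45, 16:15-18:30.
Jonas ∩ Jun: 15:00-15:45, 16:15-18:15.
So the common availability across everyone is 15:00-15:45, 16:15-18:15.

15:00-15:45, 16:15-18:15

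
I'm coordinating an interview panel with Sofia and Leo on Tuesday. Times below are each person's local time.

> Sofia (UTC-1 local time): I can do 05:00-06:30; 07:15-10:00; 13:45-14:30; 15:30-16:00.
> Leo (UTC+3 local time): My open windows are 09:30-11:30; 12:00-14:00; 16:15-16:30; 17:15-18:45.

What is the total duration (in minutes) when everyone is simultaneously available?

240

Sofia in UTC: 06:00-07:30, 08:15-11:00, 14:45-15:30, 16:30-17:00 (add 1h to convert from UTC-1).
Leo in UTC: 06:30-08:30, 09:00-11:00, 13:15-13:30, 14:15-15:45 (subtract 3h to convert from UTC+3).
Sofia ∩ Leo: 06:30-07:30, 08:15-08:30, 09:00-11:00, 14:45-15:30.
Summing the common windows: 60 + 15 + 120 + 45 = 240 minutes.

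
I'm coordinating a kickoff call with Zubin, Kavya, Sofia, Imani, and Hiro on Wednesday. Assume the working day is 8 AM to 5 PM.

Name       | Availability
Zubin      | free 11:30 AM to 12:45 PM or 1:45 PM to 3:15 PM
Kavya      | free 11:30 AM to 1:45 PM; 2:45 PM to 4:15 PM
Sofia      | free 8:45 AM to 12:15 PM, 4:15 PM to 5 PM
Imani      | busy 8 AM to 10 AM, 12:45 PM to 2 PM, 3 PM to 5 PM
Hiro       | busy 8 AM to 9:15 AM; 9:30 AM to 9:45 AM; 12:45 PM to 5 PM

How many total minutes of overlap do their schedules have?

Zubin free: 11:30-12:45, 13:45-15:15.
Kavya free: 11:30-13:45, 14:45-16:15.
Sofia free: 08:45-12:15, 16:15-17:00.
Imani free: 10:00-12:45, 14:00-15:00 (invert busy blocks within the working day).
Hiro free: 09:15-09:30, 09:45-12:45 (invert busy blocks within the working day).
Zubin ∩ Kavya: 11:30-12:45, 14:45-15:15.
Zubin ∩ Kavya ∩ Sofia: 11:30-12:15.
Zubin ∩ Kavya ∩ Sofia ∩ Imani: 11:30-12:15.
Zubin ∩ Kavya ∩ Sofia ∩ Imani ∩ Hiro: 11:30-12:15.
So the common availability across everyone is 11:30-12:15.
That's a single block of 45 minutes.

45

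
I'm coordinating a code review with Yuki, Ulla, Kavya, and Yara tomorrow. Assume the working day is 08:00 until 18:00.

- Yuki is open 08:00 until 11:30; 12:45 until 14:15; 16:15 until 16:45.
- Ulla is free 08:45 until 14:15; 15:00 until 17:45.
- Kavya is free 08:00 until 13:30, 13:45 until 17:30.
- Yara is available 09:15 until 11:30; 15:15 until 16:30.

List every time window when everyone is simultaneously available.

Yuki ∩ Ulla: 08:45-11:30, 12:45-14:15, 16:15-16:45.
Yuki ∩ Ulla ∩ Kavya: 08:45-11:30, 12:45-13:30, 13:45-14:15, 16:15-16:45.
Yuki ∩ Ulla ∩ Kavya ∩ Yara: 09:15-11:30, 16:15-16:30.
Those are the intersection windows.

09:15-11:30, 16:15-16:30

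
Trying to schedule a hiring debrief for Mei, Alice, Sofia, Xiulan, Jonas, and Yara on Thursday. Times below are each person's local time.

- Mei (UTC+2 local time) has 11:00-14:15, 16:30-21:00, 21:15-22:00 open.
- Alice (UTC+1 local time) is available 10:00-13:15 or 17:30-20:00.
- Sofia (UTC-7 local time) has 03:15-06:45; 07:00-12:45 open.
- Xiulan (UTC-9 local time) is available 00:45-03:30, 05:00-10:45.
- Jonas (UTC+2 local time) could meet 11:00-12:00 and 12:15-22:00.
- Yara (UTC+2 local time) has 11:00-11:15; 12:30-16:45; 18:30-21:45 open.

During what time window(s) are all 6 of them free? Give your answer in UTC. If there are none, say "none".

Mei in UTC: 09:00-12:15, 14:30-19:00, 19:15-20:00 (subtract 2h to convert from UTC+2).
Alice in UTC: 09:00-12:15, 16:30-19:00 (subtract 1h to convert from UTC+1).
Sofia in UTC: 10:15-13:45, 14:00-19:45 (add 7h to convert from UTC-7).
Xiulan in UTC: 09:45-12:30, 14:00-19:45 (add 9h to convert from UTC-9).
Jonas in UTC: 09:00-10:00, 10:15-20:00 (subtract 2h to convert from UTC+2).
Yara in UTC: 09:00-09:15, 10:30-14:45, 16:30-19:45 (subtract 2h to convert from UTC+2).
Mei ∩ Alice: 09:00-12:15, 16:30-19:00.
Mei ∩ Alice ∩ Sofia: 10:15-12:15, 16:30-19:00.
Mei ∩ Alice ∩ Sofia ∩ Xiulan: 10:15-12:15, 16:30-19:00.
Mei ∩ Alice ∩ Sofia ∩ Xiulan ∩ Jonas: 10:15-12:15, 16:30-19:00.
Mei ∩ Alice ∩ Sofia ∩ Xiulan ∩ Jonas ∩ Yara: 10:30-12:15, 16:30-19:00.

10:30-12:15, 16:30-19:00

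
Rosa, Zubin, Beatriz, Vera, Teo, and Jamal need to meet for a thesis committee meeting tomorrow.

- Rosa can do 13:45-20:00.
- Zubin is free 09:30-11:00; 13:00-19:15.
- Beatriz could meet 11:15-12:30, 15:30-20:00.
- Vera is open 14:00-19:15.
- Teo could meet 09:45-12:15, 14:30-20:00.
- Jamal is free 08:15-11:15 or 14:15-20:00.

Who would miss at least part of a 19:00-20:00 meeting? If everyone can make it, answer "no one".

Vera, Zubin

Rosa: free for 19:00-20:00. Zubin: not fully free for 19:00-20:00. Beatriz: free for 19:00-20:00. Vera: not fully free for 19:00-20:00. Teo: free for 19:00-20:00. Jamal: free for 19:00-20:00.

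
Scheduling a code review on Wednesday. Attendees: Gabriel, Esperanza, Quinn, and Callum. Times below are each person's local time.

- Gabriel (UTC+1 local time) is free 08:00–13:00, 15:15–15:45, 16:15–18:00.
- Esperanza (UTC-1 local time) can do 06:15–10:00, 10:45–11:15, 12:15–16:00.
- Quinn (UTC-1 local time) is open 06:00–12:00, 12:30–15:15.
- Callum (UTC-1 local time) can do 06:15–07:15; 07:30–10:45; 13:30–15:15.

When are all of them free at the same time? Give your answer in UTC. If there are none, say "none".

Gabriel in UTC: 07:00-12:00, 14:15-14:45, 15:15-17:00 (subtract 1h to convert from UTC+1).
Esperanza in UTC: 07:15-11:00, 11:45-12:15, 13:15-17:00 (add 1h to convert from UTC-1).
Quinn in UTC: 07:00-13:00, 13:30-16:15 (add 1h to convert from UTC-1).
Callum in UTC: 07:15-08:15, 08:30-11:45, 14:30-16:15 (add 1h to convert from UTC-1).
Gabriel ∩ Esperanza: 07:15-11:00, 11:45-12:00, 14:15-14:45, 15:15-17:00.
Gabriel ∩ Esperanza ∩ Quinn: 07:15-11:00, 11:45-12:00, 14:15-14:45, 15:15-16:15.
Gabriel ∩ Esperanza ∩ Quinn ∩ Callum: 07:15-08:15, 08:30-11:00, 14:30-14:45, 15:15-16:15.

07:15-08:15, 08:30-11:00, 14:30-14:45, 15:15-16:15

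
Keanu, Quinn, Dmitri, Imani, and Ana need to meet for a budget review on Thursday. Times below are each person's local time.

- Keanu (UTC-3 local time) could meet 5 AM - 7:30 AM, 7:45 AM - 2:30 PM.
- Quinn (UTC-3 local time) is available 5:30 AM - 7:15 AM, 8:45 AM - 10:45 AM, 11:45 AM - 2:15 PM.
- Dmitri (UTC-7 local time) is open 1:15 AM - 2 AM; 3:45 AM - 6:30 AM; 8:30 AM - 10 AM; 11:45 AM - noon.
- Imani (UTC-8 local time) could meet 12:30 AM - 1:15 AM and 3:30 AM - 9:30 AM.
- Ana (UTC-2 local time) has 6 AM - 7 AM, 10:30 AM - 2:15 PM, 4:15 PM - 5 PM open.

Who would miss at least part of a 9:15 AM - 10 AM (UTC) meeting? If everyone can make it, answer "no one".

Ana, Dmitri, Imani

Keanu in UTC: 08:00-10:30, 10:45-17:30 (add 3h to convert from UTC-3).
Quinn in UTC: 08:30-10:15, 11:45-13:45, 14:45-17:15 (add 3h to convert from UTC-3).
Dmitri in UTC: 08:15-09:00, 10:45-13:30, 15:30-17:00, 18:45-19:00 (add 7h to convert from UTC-7).
Imani in UTC: 08:30-09:15, 11:30-17:30 (add 8h to convert from UTC-8).
Ana in UTC: 08:00-09:00, 12:30-16:15, 18:15-19:00 (add 2h to convert from UTC-2).
Keanu: free for 09:15-10:00. Quinn: free for 09:15-10:00. Dmitri: not fully free for 09:15-10:00. Imani: not fully free for 09:15-10:00. Ana: not fully free for 09:15-10:00.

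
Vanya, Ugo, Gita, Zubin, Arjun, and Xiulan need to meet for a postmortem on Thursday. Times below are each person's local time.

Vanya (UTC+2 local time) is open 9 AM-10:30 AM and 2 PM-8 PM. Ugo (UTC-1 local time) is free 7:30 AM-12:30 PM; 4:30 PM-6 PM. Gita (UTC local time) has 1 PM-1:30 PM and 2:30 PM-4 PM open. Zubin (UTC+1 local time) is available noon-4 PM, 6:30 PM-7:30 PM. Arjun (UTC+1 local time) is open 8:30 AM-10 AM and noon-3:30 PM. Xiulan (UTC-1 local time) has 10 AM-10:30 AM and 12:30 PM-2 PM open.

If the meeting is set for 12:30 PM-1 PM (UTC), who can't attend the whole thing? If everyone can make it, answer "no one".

Gita, Xiulan

Vanya in UTC: 07:00-08:30, 12:00-18:00 (subtract 2h to convert from UTC+2).
Ugo in UTC: 08:30-13:30, 17:30-19:00 (add 1h to convert from UTC-1).
Gita in UTC: 13:00-13:30, 14:30-16:00.
Zubin in UTC: 11:00-15:00, 17:30-18:30 (subtract 1h to convert from UTC+1).
Arjun in UTC: 07:30-09:00, 11:00-14:30 (subtract 1h to convert from UTC+1).
Xiulan in UTC: 11:00-11:30, 13:30-15:00 (add 1h to convert from UTC-1).
Vanya: free for 12:30-13:00. Ugo: free for 12:30-13:00. Gita: not fully free for 12:30-13:00. Zubin: free for 12:30-13:00. Arjun: free for 12:30-13:00. Xiulan: not fully free for 12:30-13:00.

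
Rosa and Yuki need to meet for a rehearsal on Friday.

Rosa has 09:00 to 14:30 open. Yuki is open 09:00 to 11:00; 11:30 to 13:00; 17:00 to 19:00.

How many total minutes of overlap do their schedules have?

Rosa ∩ Yuki: 09:00-11:00, 11:30-13:00.
Summing the common windows: 120 + 90 = 210 minutes.

210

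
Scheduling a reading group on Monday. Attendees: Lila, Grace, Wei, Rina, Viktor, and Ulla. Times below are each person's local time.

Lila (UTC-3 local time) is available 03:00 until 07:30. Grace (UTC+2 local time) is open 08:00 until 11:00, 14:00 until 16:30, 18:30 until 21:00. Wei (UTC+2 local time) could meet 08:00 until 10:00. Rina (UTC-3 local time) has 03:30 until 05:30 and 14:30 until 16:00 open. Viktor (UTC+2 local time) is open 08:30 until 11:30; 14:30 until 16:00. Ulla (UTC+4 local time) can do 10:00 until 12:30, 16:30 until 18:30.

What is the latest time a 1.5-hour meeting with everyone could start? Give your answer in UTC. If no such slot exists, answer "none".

06:30

Lila in UTC: 06:00-10:30 (add 3h to convert from UTC-3).
Grace in UTC: 06:00-09:00, 12:00-14:30, 16:30-19:00 (subtract 2h to convert from UTC+2).
Wei in UTC: 06:00-08:00 (subtract 2h to convert from UTC+2).
Rina in UTC: 06:30-08:30, 17:30-19:00 (add 3h to convert from UTC-3).
Viktor in UTC: 06:30-09:30, 12:30-14:00 (subtract 2h to convert from UTC+2).
Ulla in UTC: 06:00-08:30, 12:30-14:30 (subtract 4h to convert from UTC+4).
Lila ∩ Grace: 06:00-09:00.
Lila ∩ Grace ∩ Wei: 06:00-08:00.
Lila ∩ Grace ∩ Wei ∩ Rina: 06:30-08:00.
Lila ∩ Grace ∩ Wei ∩ Rina ∩ Viktor: 06:30-08:00.
Lila ∩ Grace ∩ Wei ∩ Rina ∩ Viktor ∩ Ulla: 06:30-08:00.
The last common window of at least 90 minutes is 06:30-08:00; a 90-minute meeting can start as late as 06:30 and still end by 08:00.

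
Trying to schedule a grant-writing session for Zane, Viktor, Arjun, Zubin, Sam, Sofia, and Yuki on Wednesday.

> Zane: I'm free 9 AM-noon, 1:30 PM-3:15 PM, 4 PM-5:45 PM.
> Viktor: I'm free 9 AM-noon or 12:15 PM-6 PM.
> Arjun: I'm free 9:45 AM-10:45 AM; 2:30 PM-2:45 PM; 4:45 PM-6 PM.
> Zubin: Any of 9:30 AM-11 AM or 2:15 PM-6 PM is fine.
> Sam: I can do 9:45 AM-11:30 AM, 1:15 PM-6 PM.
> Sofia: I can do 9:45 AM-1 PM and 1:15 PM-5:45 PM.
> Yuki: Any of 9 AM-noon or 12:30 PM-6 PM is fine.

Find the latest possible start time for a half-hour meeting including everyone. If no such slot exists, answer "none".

Zane ∩ Viktor: 09:00-12:00, 13:30-15:15, 16:00-17:45.
Zane ∩ Viktor ∩ Arjun: 09:45-10:45, 14:30-14:45, 16:45-17:45.
Zane ∩ Viktor ∩ Arjun ∩ Zubin: 09:45-10:45, 14:30-14:45, 16:45-17:45.
Zane ∩ Viktor ∩ Arjun ∩ Zubin ∩ Sam: 09:45-10:45, 14:30-14:45, 16:45-17:45.
Zane ∩ Viktor ∩ Arjun ∩ Zubin ∩ Sam ∩ Sofia: 09:45-10:45, 14:30-14:45, 16:45-17:45.
Zane ∩ Viktor ∩ Arjun ∩ Zubin ∩ Sam ∩ Sofia ∩ Yuki: 09:45-10:45, 14:30-14:45, 16:45-17:45.
Those are the intersection windows.
The last common window of at least 30 minutes is 16:45-17:45; a 30-minute meeting can start as late as 17:15 and still end by 17:45.

17:15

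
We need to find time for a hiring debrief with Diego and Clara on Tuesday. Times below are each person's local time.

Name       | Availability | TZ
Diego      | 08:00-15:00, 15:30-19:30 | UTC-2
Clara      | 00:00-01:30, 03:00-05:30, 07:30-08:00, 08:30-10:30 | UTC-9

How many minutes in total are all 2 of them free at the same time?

330

Diego in UTC: 10:00-17:00, 17:30-21:30 (add 2h to convert from UTC-2).
Clara in UTC: 09:00-10:30, 12:00-14:30, 16:30-17:00, 17:30-19:30 (add 9h to convert from UTC-9).
Diego ∩ Clara: 10:00-10:30, 12:00-14:30, 16:30-17:00, 17:30-19:30.
Summing the common windows: 30 + 150 + 30 + 120 = 330 minutes.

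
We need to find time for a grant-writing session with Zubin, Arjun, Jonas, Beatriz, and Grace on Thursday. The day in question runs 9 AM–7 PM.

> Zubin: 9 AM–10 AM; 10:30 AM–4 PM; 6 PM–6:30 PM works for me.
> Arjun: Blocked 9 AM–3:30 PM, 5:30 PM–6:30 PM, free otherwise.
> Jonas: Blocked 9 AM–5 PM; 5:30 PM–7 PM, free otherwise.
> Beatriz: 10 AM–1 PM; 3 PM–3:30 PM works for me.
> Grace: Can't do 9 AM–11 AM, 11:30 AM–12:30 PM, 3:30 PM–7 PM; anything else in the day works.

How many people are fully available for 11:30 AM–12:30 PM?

Zubin free: 09:00-10:00, 10:30-16:00, 18:00-18:30.
Arjun free: 15:30-17:30, 18:30-19:00 (invert busy blocks within the working day).
Jonas free: 17:00-17:30 (invert busy blocks within the working day).
Beatriz free: 10:00-13:00, 15:00-15:30.
Grace free: 11:00-11:30, 12:30-15:30 (invert busy blocks within the working day).
Zubin and Beatriz can make the full 11:30-12:30 slot — that's 2.

2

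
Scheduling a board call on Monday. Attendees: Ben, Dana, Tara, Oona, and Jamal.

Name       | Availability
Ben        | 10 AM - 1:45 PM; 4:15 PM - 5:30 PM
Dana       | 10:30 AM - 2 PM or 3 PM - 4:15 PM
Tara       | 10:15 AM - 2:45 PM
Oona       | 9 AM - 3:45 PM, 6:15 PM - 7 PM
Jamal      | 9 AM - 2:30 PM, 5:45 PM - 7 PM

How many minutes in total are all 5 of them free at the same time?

195

Ben ∩ Dana: 10:30-13:45.
Ben ∩ Dana ∩ Tara: 10:30-13:45.
Ben ∩ Dana ∩ Tara ∩ Oona: 10:30-13:45.
Ben ∩ Dana ∩ Tara ∩ Oona ∩ Jamal: 10:30-13:45.
That's a single block of 195 minutes.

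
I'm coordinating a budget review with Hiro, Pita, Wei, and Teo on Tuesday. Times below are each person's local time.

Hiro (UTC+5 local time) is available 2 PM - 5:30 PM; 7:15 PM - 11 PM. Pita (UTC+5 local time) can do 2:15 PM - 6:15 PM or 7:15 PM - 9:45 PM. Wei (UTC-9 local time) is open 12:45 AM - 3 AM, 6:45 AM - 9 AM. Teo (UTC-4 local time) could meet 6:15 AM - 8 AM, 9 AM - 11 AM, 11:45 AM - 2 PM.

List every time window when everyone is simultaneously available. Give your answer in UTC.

Hiro in UTC: 09:00-12:30, 14:15-18:00 (subtract 5h to convert from UTC+5).
Pita in UTC: 09:15-13:15, 14:15-16:45 (subtract 5h to convert from UTC+5).
Wei in UTC: 09:45-12:00, 15:45-18:00 (add 9h to convert from UTC-9).
Teo in UTC: 10:15-12:00, 13:00-15:00, 15:45-18:00 (add 4h to convert from UTC-4).
Hiro ∩ Pita: 09:15-12:30, 14:15-16:45.
Hiro ∩ Pita ∩ Wei: 09:45-12:00, 15:45-16:45.
Hiro ∩ Pita ∩ Wei ∩ Teo: 10:15-12:00, 15:45-16:45.
So the common availability across everyone is 10:15-12:00, 15:45-16:45.

10:15-12:00, 15:45-16:45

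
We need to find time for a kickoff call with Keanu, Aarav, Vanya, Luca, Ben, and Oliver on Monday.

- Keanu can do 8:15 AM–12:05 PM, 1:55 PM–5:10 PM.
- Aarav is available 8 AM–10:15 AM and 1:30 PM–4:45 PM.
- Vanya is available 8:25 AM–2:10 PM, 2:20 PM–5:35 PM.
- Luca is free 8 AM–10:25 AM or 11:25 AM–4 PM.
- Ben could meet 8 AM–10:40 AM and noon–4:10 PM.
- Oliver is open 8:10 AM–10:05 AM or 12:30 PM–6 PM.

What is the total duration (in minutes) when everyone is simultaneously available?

Keanu ∩ Aarav: 08:15-10:15, 13:55-16:45.
Keanu ∩ Aarav ∩ Vanya: 08:25-10:15, 13:55-14:10, 14:20-16:45.
Keanu ∩ Aarav ∩ Vanya ∩ Luca: 08:25-10:15, 13:55-14:10, 14:20-16:00.
Keanu ∩ Aarav ∩ Vanya ∩ Luca ∩ Ben: 08:25-10:15, 13:55-14:10, 14:20-16:00.
Keanu ∩ Aarav ∩ Vanya ∩ Luca ∩ Ben ∩ Oliver: 08:25-10:05, 13:55-14:10, 14:20-16:00.
So the common availability across everyone is 08:25-10:05, 13:55-14:10, 14:20-16:00.
Summing the common windows: 100 + 15 + 100 = 215 minutes.

215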